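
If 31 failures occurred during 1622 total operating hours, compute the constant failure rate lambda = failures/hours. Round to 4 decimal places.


failures = 31
total_hours = 1622
lambda = 31 / 1622
lambda = 0.0191

0.0191


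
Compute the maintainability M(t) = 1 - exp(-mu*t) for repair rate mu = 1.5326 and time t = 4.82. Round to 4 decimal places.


mu = 1.5326, t = 4.82
mu * t = 1.5326 * 4.82 = 7.3871
exp(-7.3871) = 0.0006
M(t) = 1 - 0.0006
M(t) = 0.9994

0.9994


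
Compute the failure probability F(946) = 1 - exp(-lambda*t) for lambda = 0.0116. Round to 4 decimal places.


lambda = 0.0116, t = 946
lambda * t = 10.9736
exp(-10.9736) = 0.0
F(t) = 1 - 0.0
F(t) = 1.0

1.0


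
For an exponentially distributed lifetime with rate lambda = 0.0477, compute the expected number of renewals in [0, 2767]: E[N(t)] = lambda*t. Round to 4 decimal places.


lambda = 0.0477
t = 2767
E[N(t)] = lambda * t
E[N(t)] = 0.0477 * 2767
E[N(t)] = 131.9859

131.9859


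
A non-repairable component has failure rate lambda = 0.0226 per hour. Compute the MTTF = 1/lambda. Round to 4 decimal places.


lambda = 0.0226
MTTF = 1 / 0.0226
MTTF = 44.2478

44.2478


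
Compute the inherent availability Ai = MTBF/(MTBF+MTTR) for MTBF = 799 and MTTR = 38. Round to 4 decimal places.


MTBF = 799
MTTR = 38
MTBF + MTTR = 837
Ai = 799 / 837
Ai = 0.9546

0.9546


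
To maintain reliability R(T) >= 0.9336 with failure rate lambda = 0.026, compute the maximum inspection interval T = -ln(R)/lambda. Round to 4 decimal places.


R_target = 0.9336
lambda = 0.026
-ln(0.9336) = 0.0687
T = 0.0687 / 0.026
T = 2.6426

2.6426


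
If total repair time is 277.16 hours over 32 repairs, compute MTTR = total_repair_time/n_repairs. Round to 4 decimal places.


total_repair_time = 277.16
n_repairs = 32
MTTR = 277.16 / 32
MTTR = 8.6613

8.6613


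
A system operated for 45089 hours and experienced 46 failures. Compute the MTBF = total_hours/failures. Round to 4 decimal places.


total_hours = 45089
failures = 46
MTBF = 45089 / 46
MTBF = 980.1957

980.1957


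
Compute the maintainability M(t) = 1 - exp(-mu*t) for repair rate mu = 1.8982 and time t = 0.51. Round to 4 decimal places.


mu = 1.8982, t = 0.51
mu * t = 1.8982 * 0.51 = 0.9681
exp(-0.9681) = 0.3798
M(t) = 1 - 0.3798
M(t) = 0.6202

0.6202


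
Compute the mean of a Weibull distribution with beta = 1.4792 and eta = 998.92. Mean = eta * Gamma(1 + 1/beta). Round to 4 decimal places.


beta = 1.4792, eta = 998.92
1/beta = 0.676
1 + 1/beta = 1.676
Gamma(1.676) = 0.9043
Mean = 998.92 * 0.9043
Mean = 903.3404

903.3404


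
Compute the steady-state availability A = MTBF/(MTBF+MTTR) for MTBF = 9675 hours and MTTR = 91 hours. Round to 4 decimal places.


MTBF = 9675
MTTR = 91
MTBF + MTTR = 9766
A = 9675 / 9766
A = 0.9907

0.9907


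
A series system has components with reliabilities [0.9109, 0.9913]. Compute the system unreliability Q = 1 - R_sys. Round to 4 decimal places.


Components: [0.9109, 0.9913]
After component 1: product = 0.9109
After component 2: product = 0.903
R_sys = 0.903
Q = 1 - 0.903 = 0.097

0.097


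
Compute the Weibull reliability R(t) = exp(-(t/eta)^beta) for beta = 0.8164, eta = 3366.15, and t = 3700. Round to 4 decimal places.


beta = 0.8164, eta = 3366.15, t = 3700
t/eta = 3700 / 3366.15 = 1.0992
(t/eta)^beta = 1.0992^0.8164 = 1.0803
R(t) = exp(-1.0803)
R(t) = 0.3395

0.3395


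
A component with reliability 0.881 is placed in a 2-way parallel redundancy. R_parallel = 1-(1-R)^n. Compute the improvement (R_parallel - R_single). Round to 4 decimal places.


R_single = 0.881, n = 2
1 - R_single = 0.119
(1 - R_single)^n = 0.119^2 = 0.0142
R_parallel = 1 - 0.0142 = 0.9858
Improvement = 0.9858 - 0.881
Improvement = 0.1048

0.1048


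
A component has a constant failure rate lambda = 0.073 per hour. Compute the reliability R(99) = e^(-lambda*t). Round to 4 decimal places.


lambda = 0.073
t = 99
lambda * t = 7.227
R(t) = e^(-7.227)
R(t) = 0.0007

0.0007


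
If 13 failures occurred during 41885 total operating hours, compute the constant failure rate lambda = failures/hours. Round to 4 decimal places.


failures = 13
total_hours = 41885
lambda = 13 / 41885
lambda = 0.0003

0.0003


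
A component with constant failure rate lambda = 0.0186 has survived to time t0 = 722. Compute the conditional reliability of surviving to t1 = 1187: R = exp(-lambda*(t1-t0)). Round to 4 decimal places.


lambda = 0.0186
t0 = 722, t1 = 1187
t1 - t0 = 465
lambda * (t1-t0) = 0.0186 * 465 = 8.649
R = exp(-8.649)
R = 0.0002

0.0002


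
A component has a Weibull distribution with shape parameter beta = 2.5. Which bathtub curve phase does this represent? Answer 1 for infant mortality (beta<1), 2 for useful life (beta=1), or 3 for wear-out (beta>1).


beta = 2.5
Compare beta to 1:
beta < 1 => infant mortality (phase 1)
beta = 1 => useful life (phase 2)
beta > 1 => wear-out (phase 3)
Since beta = 2.5, this is wear-out (increasing failure rate)
Phase = 3

3


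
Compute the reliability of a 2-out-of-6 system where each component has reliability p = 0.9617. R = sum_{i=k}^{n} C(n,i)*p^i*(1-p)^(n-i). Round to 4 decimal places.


k = 2, n = 6, p = 0.9617
i=2: C(6,2)=15 * 0.9617^2 * 0.0383^4 = 0.0
i=3: C(6,3)=20 * 0.9617^3 * 0.0383^3 = 0.001
i=4: C(6,4)=15 * 0.9617^4 * 0.0383^2 = 0.0188
i=5: C(6,5)=6 * 0.9617^5 * 0.0383^1 = 0.189
i=6: C(6,6)=1 * 0.9617^6 * 0.0383^0 = 0.7911
R = sum of terms = 1.0

1.0


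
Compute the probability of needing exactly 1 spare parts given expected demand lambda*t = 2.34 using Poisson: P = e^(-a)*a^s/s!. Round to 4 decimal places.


a = 2.34, s = 1
e^(-a) = e^(-2.34) = 0.0963
a^s = 2.34^1 = 2.34
s! = 1
P = 0.0963 * 2.34 / 1
P = 0.2254

0.2254


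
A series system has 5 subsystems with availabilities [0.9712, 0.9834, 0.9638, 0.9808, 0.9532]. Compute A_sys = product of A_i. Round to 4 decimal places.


Subsystems: [0.9712, 0.9834, 0.9638, 0.9808, 0.9532]
After subsystem 1 (A=0.9712): product = 0.9712
After subsystem 2 (A=0.9834): product = 0.9551
After subsystem 3 (A=0.9638): product = 0.9205
After subsystem 4 (A=0.9808): product = 0.9028
After subsystem 5 (A=0.9532): product = 0.8606
A_sys = 0.8606

0.8606


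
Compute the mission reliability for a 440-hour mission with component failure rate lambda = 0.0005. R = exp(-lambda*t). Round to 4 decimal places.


lambda = 0.0005
mission_time = 440
lambda * t = 0.0005 * 440 = 0.22
R = exp(-0.22)
R = 0.8025

0.8025


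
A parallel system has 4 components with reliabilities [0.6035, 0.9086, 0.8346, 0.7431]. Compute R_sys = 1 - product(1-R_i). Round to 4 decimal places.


Components: [0.6035, 0.9086, 0.8346, 0.7431]
(1 - 0.6035) = 0.3965, running product = 0.3965
(1 - 0.9086) = 0.0914, running product = 0.0362
(1 - 0.8346) = 0.1654, running product = 0.006
(1 - 0.7431) = 0.2569, running product = 0.0015
Product of (1-R_i) = 0.0015
R_sys = 1 - 0.0015 = 0.9985

0.9985


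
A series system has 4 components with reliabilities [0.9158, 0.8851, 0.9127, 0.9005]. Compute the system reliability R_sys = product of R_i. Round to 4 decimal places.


Components: [0.9158, 0.8851, 0.9127, 0.9005]
After component 1 (R=0.9158): product = 0.9158
After component 2 (R=0.8851): product = 0.8106
After component 3 (R=0.9127): product = 0.7398
After component 4 (R=0.9005): product = 0.6662
R_sys = 0.6662

0.6662


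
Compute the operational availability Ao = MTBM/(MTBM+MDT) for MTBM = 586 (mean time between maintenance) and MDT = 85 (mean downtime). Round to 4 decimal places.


MTBM = 586
MDT = 85
MTBM + MDT = 671
Ao = 586 / 671
Ao = 0.8733

0.8733


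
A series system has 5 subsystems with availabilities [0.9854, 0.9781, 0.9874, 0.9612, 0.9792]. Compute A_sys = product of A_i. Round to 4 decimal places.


Subsystems: [0.9854, 0.9781, 0.9874, 0.9612, 0.9792]
After subsystem 1 (A=0.9854): product = 0.9854
After subsystem 2 (A=0.9781): product = 0.9638
After subsystem 3 (A=0.9874): product = 0.9517
After subsystem 4 (A=0.9612): product = 0.9148
After subsystem 5 (A=0.9792): product = 0.8957
A_sys = 0.8957

0.8957


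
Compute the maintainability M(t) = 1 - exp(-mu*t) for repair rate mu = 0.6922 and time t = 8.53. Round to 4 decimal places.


mu = 0.6922, t = 8.53
mu * t = 0.6922 * 8.53 = 5.9045
exp(-5.9045) = 0.0027
M(t) = 1 - 0.0027
M(t) = 0.9973

0.9973


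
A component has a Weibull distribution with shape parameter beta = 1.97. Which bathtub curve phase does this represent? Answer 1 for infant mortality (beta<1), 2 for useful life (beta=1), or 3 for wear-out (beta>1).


beta = 1.97
Compare beta to 1:
beta < 1 => infant mortality (phase 1)
beta = 1 => useful life (phase 2)
beta > 1 => wear-out (phase 3)
Since beta = 1.97, this is wear-out (increasing failure rate)
Phase = 3

3


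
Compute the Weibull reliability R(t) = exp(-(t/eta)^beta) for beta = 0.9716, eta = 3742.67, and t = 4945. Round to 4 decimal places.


beta = 0.9716, eta = 3742.67, t = 4945
t/eta = 4945 / 3742.67 = 1.3212
(t/eta)^beta = 1.3212^0.9716 = 1.3108
R(t) = exp(-1.3108)
R(t) = 0.2696

0.2696


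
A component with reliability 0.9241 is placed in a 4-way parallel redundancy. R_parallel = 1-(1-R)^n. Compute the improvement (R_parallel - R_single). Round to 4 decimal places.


R_single = 0.9241, n = 4
1 - R_single = 0.0759
(1 - R_single)^n = 0.0759^4 = 0.0
R_parallel = 1 - 0.0 = 1.0
Improvement = 1.0 - 0.9241
Improvement = 0.0759

0.0759


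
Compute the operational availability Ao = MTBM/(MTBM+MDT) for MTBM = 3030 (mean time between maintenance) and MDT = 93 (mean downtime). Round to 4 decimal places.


MTBM = 3030
MDT = 93
MTBM + MDT = 3123
Ao = 3030 / 3123
Ao = 0.9702

0.9702


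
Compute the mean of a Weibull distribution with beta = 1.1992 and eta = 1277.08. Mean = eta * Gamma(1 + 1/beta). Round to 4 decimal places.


beta = 1.1992, eta = 1277.08
1/beta = 0.8339
1 + 1/beta = 1.8339
Gamma(1.8339) = 0.9408
Mean = 1277.08 * 0.9408
Mean = 1201.4995

1201.4995


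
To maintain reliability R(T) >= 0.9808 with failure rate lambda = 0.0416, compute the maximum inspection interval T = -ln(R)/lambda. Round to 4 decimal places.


R_target = 0.9808
lambda = 0.0416
-ln(0.9808) = 0.0194
T = 0.0194 / 0.0416
T = 0.466

0.466


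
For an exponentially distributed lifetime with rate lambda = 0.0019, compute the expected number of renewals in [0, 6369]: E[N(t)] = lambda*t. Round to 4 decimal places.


lambda = 0.0019
t = 6369
E[N(t)] = lambda * t
E[N(t)] = 0.0019 * 6369
E[N(t)] = 12.1011

12.1011


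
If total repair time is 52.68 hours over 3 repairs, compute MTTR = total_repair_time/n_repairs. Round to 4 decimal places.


total_repair_time = 52.68
n_repairs = 3
MTTR = 52.68 / 3
MTTR = 17.56

17.56


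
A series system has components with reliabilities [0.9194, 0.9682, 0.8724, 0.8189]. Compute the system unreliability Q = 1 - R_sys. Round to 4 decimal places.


Components: [0.9194, 0.9682, 0.8724, 0.8189]
After component 1: product = 0.9194
After component 2: product = 0.8902
After component 3: product = 0.7766
After component 4: product = 0.6359
R_sys = 0.6359
Q = 1 - 0.6359 = 0.3641

0.3641


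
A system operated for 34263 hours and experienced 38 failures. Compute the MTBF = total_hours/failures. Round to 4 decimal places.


total_hours = 34263
failures = 38
MTBF = 34263 / 38
MTBF = 901.6579

901.6579


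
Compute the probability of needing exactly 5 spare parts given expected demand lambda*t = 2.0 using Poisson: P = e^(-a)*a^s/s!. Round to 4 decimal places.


a = 2.0, s = 5
e^(-a) = e^(-2.0) = 0.1353
a^s = 2.0^5 = 32.0
s! = 120
P = 0.1353 * 32.0 / 120
P = 0.0361

0.0361


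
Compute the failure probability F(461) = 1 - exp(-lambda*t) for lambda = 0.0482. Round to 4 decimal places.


lambda = 0.0482, t = 461
lambda * t = 22.2202
exp(-22.2202) = 0.0
F(t) = 1 - 0.0
F(t) = 1.0

1.0


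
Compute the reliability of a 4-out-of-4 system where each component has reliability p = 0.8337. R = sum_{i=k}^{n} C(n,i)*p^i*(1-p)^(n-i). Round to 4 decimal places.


k = 4, n = 4, p = 0.8337
i=4: C(4,4)=1 * 0.8337^4 * 0.1663^0 = 0.4831
R = sum of terms = 0.4831

0.4831


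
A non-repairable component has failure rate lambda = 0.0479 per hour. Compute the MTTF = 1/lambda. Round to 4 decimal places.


lambda = 0.0479
MTTF = 1 / 0.0479
MTTF = 20.8768

20.8768


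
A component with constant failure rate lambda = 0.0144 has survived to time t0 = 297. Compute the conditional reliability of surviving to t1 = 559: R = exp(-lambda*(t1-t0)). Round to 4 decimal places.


lambda = 0.0144
t0 = 297, t1 = 559
t1 - t0 = 262
lambda * (t1-t0) = 0.0144 * 262 = 3.7728
R = exp(-3.7728)
R = 0.023

0.023


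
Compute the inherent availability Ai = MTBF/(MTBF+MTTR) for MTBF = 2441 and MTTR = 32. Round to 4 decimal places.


MTBF = 2441
MTTR = 32
MTBF + MTTR = 2473
Ai = 2441 / 2473
Ai = 0.9871

0.9871


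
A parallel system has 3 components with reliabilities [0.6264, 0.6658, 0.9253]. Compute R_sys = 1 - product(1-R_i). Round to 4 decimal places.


Components: [0.6264, 0.6658, 0.9253]
(1 - 0.6264) = 0.3736, running product = 0.3736
(1 - 0.6658) = 0.3342, running product = 0.1249
(1 - 0.9253) = 0.0747, running product = 0.0093
Product of (1-R_i) = 0.0093
R_sys = 1 - 0.0093 = 0.9907

0.9907


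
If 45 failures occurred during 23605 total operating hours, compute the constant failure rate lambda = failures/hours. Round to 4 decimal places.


failures = 45
total_hours = 23605
lambda = 45 / 23605
lambda = 0.0019

0.0019


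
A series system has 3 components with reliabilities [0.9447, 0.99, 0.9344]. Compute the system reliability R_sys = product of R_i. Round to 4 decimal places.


Components: [0.9447, 0.99, 0.9344]
After component 1 (R=0.9447): product = 0.9447
After component 2 (R=0.99): product = 0.9353
After component 3 (R=0.9344): product = 0.8739
R_sys = 0.8739

0.8739


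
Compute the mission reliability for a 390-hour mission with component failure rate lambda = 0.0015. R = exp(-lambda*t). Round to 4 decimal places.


lambda = 0.0015
mission_time = 390
lambda * t = 0.0015 * 390 = 0.585
R = exp(-0.585)
R = 0.5571

0.5571


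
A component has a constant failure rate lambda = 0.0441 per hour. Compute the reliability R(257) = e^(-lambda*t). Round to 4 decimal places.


lambda = 0.0441
t = 257
lambda * t = 11.3337
R(t) = e^(-11.3337)
R(t) = 0.0

0.0


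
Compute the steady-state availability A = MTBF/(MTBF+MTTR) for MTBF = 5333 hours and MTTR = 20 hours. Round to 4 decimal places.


MTBF = 5333
MTTR = 20
MTBF + MTTR = 5353
A = 5333 / 5353
A = 0.9963

0.9963


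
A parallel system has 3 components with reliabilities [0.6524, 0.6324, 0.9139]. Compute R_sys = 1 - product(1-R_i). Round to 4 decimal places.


Components: [0.6524, 0.6324, 0.9139]
(1 - 0.6524) = 0.3476, running product = 0.3476
(1 - 0.6324) = 0.3676, running product = 0.1278
(1 - 0.9139) = 0.0861, running product = 0.011
Product of (1-R_i) = 0.011
R_sys = 1 - 0.011 = 0.989

0.989


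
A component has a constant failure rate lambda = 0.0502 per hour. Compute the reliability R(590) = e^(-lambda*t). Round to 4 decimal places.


lambda = 0.0502
t = 590
lambda * t = 29.618
R(t) = e^(-29.618)
R(t) = 0.0

0.0


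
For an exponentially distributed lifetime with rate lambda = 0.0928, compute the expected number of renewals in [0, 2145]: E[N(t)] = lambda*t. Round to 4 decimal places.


lambda = 0.0928
t = 2145
E[N(t)] = lambda * t
E[N(t)] = 0.0928 * 2145
E[N(t)] = 199.056

199.056


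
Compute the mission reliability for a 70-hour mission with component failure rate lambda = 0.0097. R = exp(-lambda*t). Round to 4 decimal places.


lambda = 0.0097
mission_time = 70
lambda * t = 0.0097 * 70 = 0.679
R = exp(-0.679)
R = 0.5071

0.5071


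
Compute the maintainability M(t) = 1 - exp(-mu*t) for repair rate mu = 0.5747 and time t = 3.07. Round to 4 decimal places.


mu = 0.5747, t = 3.07
mu * t = 0.5747 * 3.07 = 1.7643
exp(-1.7643) = 0.1713
M(t) = 1 - 0.1713
M(t) = 0.8287

0.8287


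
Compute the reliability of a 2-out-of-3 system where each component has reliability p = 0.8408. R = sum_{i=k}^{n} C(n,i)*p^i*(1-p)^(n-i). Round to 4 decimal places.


k = 2, n = 3, p = 0.8408
i=2: C(3,2)=3 * 0.8408^2 * 0.1592^1 = 0.3376
i=3: C(3,3)=1 * 0.8408^3 * 0.1592^0 = 0.5944
R = sum of terms = 0.932

0.932


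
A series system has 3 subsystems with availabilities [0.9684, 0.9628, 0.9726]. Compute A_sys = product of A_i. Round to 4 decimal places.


Subsystems: [0.9684, 0.9628, 0.9726]
After subsystem 1 (A=0.9684): product = 0.9684
After subsystem 2 (A=0.9628): product = 0.9324
After subsystem 3 (A=0.9726): product = 0.9068
A_sys = 0.9068

0.9068


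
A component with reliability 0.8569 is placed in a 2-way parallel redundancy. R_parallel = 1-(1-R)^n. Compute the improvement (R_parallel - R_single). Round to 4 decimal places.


R_single = 0.8569, n = 2
1 - R_single = 0.1431
(1 - R_single)^n = 0.1431^2 = 0.0205
R_parallel = 1 - 0.0205 = 0.9795
Improvement = 0.9795 - 0.8569
Improvement = 0.1226

0.1226


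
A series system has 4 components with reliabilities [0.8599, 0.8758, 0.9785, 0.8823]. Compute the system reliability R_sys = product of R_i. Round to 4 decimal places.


Components: [0.8599, 0.8758, 0.9785, 0.8823]
After component 1 (R=0.8599): product = 0.8599
After component 2 (R=0.8758): product = 0.7531
After component 3 (R=0.9785): product = 0.7369
After component 4 (R=0.8823): product = 0.6502
R_sys = 0.6502

0.6502


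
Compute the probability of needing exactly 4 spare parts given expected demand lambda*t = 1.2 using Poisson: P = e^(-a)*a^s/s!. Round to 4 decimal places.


a = 1.2, s = 4
e^(-a) = e^(-1.2) = 0.3012
a^s = 1.2^4 = 2.0736
s! = 24
P = 0.3012 * 2.0736 / 24
P = 0.026

0.026


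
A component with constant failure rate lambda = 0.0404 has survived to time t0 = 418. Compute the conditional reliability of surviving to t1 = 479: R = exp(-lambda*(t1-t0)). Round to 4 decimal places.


lambda = 0.0404
t0 = 418, t1 = 479
t1 - t0 = 61
lambda * (t1-t0) = 0.0404 * 61 = 2.4644
R = exp(-2.4644)
R = 0.0851

0.0851


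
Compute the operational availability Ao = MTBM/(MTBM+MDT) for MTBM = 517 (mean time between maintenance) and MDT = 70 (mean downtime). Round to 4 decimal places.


MTBM = 517
MDT = 70
MTBM + MDT = 587
Ao = 517 / 587
Ao = 0.8807

0.8807


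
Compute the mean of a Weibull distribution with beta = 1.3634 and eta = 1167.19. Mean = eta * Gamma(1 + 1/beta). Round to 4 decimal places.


beta = 1.3634, eta = 1167.19
1/beta = 0.7335
1 + 1/beta = 1.7335
Gamma(1.7335) = 0.9154
Mean = 1167.19 * 0.9154
Mean = 1068.451

1068.451


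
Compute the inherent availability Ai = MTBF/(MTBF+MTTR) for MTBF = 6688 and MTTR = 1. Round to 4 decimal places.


MTBF = 6688
MTTR = 1
MTBF + MTTR = 6689
Ai = 6688 / 6689
Ai = 0.9999

0.9999


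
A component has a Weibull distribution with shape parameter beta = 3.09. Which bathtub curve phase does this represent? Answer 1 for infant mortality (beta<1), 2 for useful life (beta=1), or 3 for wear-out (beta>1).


beta = 3.09
Compare beta to 1:
beta < 1 => infant mortality (phase 1)
beta = 1 => useful life (phase 2)
beta > 1 => wear-out (phase 3)
Since beta = 3.09, this is wear-out (increasing failure rate)
Phase = 3

3


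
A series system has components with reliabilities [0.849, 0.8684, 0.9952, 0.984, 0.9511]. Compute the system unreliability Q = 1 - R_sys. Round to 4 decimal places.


Components: [0.849, 0.8684, 0.9952, 0.984, 0.9511]
After component 1: product = 0.849
After component 2: product = 0.7373
After component 3: product = 0.7337
After component 4: product = 0.722
After component 5: product = 0.6867
R_sys = 0.6867
Q = 1 - 0.6867 = 0.3133

0.3133


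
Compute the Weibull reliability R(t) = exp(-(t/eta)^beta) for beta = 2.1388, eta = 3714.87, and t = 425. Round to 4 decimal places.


beta = 2.1388, eta = 3714.87, t = 425
t/eta = 425 / 3714.87 = 0.1144
(t/eta)^beta = 0.1144^2.1388 = 0.0097
R(t) = exp(-0.0097)
R(t) = 0.9904

0.9904


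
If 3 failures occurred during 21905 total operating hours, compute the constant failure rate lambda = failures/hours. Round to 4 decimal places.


failures = 3
total_hours = 21905
lambda = 3 / 21905
lambda = 0.0001

0.0001


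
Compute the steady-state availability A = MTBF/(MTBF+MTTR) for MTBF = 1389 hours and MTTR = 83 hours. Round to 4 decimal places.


MTBF = 1389
MTTR = 83
MTBF + MTTR = 1472
A = 1389 / 1472
A = 0.9436

0.9436


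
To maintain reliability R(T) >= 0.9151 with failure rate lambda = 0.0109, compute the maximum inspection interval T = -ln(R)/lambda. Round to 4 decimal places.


R_target = 0.9151
lambda = 0.0109
-ln(0.9151) = 0.0887
T = 0.0887 / 0.0109
T = 8.1396

8.1396


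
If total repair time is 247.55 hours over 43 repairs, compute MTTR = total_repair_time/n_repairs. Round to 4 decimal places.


total_repair_time = 247.55
n_repairs = 43
MTTR = 247.55 / 43
MTTR = 5.757

5.757


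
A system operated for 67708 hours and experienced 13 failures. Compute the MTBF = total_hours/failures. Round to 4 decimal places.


total_hours = 67708
failures = 13
MTBF = 67708 / 13
MTBF = 5208.3077

5208.3077


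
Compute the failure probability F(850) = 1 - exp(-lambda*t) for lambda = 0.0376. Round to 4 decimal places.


lambda = 0.0376, t = 850
lambda * t = 31.96
exp(-31.96) = 0.0
F(t) = 1 - 0.0
F(t) = 1.0

1.0


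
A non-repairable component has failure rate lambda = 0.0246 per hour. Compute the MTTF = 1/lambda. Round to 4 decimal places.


lambda = 0.0246
MTTF = 1 / 0.0246
MTTF = 40.6504

40.6504


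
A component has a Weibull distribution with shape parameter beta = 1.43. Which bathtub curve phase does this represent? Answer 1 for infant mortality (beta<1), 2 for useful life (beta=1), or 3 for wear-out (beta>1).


beta = 1.43
Compare beta to 1:
beta < 1 => infant mortality (phase 1)
beta = 1 => useful life (phase 2)
beta > 1 => wear-out (phase 3)
Since beta = 1.43, this is wear-out (increasing failure rate)
Phase = 3

3


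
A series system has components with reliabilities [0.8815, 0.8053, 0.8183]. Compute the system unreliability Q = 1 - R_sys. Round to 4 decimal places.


Components: [0.8815, 0.8053, 0.8183]
After component 1: product = 0.8815
After component 2: product = 0.7099
After component 3: product = 0.5809
R_sys = 0.5809
Q = 1 - 0.5809 = 0.4191

0.4191


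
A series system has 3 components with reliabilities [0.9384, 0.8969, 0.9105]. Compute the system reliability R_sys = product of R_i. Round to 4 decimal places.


Components: [0.9384, 0.8969, 0.9105]
After component 1 (R=0.9384): product = 0.9384
After component 2 (R=0.8969): product = 0.8417
After component 3 (R=0.9105): product = 0.7663
R_sys = 0.7663

0.7663


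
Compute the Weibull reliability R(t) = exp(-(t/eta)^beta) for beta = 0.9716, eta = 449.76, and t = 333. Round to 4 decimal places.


beta = 0.9716, eta = 449.76, t = 333
t/eta = 333 / 449.76 = 0.7404
(t/eta)^beta = 0.7404^0.9716 = 0.7467
R(t) = exp(-0.7467)
R(t) = 0.4739

0.4739


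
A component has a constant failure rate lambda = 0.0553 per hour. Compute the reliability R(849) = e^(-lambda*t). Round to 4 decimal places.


lambda = 0.0553
t = 849
lambda * t = 46.9497
R(t) = e^(-46.9497)
R(t) = 0.0

0.0


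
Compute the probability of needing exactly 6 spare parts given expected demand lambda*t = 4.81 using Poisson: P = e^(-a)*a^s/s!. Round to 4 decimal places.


a = 4.81, s = 6
e^(-a) = e^(-4.81) = 0.0081
a^s = 4.81^6 = 12384.2713
s! = 720
P = 0.0081 * 12384.2713 / 720
P = 0.1401

0.1401


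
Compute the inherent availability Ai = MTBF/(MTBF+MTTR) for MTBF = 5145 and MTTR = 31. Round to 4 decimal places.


MTBF = 5145
MTTR = 31
MTBF + MTTR = 5176
Ai = 5145 / 5176
Ai = 0.994

0.994


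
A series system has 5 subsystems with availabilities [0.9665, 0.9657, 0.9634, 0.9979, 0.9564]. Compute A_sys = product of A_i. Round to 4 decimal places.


Subsystems: [0.9665, 0.9657, 0.9634, 0.9979, 0.9564]
After subsystem 1 (A=0.9665): product = 0.9665
After subsystem 2 (A=0.9657): product = 0.9333
After subsystem 3 (A=0.9634): product = 0.8992
After subsystem 4 (A=0.9979): product = 0.8973
After subsystem 5 (A=0.9564): product = 0.8582
A_sys = 0.8582

0.8582


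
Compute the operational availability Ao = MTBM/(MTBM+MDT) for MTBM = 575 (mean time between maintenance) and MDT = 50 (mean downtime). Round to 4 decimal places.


MTBM = 575
MDT = 50
MTBM + MDT = 625
Ao = 575 / 625
Ao = 0.92

0.92


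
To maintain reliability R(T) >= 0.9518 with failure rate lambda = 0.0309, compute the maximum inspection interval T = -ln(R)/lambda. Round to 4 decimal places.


R_target = 0.9518
lambda = 0.0309
-ln(0.9518) = 0.0494
T = 0.0494 / 0.0309
T = 1.5987

1.5987


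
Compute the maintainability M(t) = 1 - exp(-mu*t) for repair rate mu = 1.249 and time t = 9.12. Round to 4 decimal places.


mu = 1.249, t = 9.12
mu * t = 1.249 * 9.12 = 11.3909
exp(-11.3909) = 0.0
M(t) = 1 - 0.0
M(t) = 1.0

1.0


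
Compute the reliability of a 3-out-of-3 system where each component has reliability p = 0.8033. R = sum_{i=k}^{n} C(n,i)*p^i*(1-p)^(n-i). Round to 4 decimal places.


k = 3, n = 3, p = 0.8033
i=3: C(3,3)=1 * 0.8033^3 * 0.1967^0 = 0.5184
R = sum of terms = 0.5184

0.5184


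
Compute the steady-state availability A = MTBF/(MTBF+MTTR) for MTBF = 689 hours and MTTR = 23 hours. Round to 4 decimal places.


MTBF = 689
MTTR = 23
MTBF + MTTR = 712
A = 689 / 712
A = 0.9677

0.9677


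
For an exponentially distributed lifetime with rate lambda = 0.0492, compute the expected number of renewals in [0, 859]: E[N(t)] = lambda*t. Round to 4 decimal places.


lambda = 0.0492
t = 859
E[N(t)] = lambda * t
E[N(t)] = 0.0492 * 859
E[N(t)] = 42.2628

42.2628


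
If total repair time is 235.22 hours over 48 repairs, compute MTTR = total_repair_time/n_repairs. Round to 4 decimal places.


total_repair_time = 235.22
n_repairs = 48
MTTR = 235.22 / 48
MTTR = 4.9004

4.9004


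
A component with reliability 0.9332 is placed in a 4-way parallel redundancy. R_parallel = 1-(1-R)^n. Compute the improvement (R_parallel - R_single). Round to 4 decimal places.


R_single = 0.9332, n = 4
1 - R_single = 0.0668
(1 - R_single)^n = 0.0668^4 = 0.0
R_parallel = 1 - 0.0 = 1.0
Improvement = 1.0 - 0.9332
Improvement = 0.0668

0.0668


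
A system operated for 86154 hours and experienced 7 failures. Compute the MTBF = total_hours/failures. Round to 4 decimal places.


total_hours = 86154
failures = 7
MTBF = 86154 / 7
MTBF = 12307.7143

12307.7143


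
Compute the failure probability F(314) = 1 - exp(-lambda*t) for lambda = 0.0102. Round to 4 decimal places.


lambda = 0.0102, t = 314
lambda * t = 3.2028
exp(-3.2028) = 0.0406
F(t) = 1 - 0.0406
F(t) = 0.9594

0.9594


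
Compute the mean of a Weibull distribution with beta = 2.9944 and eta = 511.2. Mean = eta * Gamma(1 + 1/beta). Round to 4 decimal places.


beta = 2.9944, eta = 511.2
1/beta = 0.334
1 + 1/beta = 1.334
Gamma(1.334) = 0.8929
Mean = 511.2 * 0.8929
Mean = 456.4537

456.4537


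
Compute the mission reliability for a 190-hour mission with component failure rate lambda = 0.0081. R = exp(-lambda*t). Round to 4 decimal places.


lambda = 0.0081
mission_time = 190
lambda * t = 0.0081 * 190 = 1.539
R = exp(-1.539)
R = 0.2146

0.2146


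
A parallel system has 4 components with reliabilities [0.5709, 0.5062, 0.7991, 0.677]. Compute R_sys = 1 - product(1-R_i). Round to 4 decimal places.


Components: [0.5709, 0.5062, 0.7991, 0.677]
(1 - 0.5709) = 0.4291, running product = 0.4291
(1 - 0.5062) = 0.4938, running product = 0.2119
(1 - 0.7991) = 0.2009, running product = 0.0426
(1 - 0.677) = 0.323, running product = 0.0137
Product of (1-R_i) = 0.0137
R_sys = 1 - 0.0137 = 0.9863

0.9863


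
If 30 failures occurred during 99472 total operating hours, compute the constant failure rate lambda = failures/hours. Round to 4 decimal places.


failures = 30
total_hours = 99472
lambda = 30 / 99472
lambda = 0.0003

0.0003


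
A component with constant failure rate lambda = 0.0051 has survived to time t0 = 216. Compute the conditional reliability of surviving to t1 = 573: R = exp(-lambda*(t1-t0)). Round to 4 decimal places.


lambda = 0.0051
t0 = 216, t1 = 573
t1 - t0 = 357
lambda * (t1-t0) = 0.0051 * 357 = 1.8207
R = exp(-1.8207)
R = 0.1619

0.1619


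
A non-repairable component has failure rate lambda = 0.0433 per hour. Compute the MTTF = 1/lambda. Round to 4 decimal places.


lambda = 0.0433
MTTF = 1 / 0.0433
MTTF = 23.0947

23.0947


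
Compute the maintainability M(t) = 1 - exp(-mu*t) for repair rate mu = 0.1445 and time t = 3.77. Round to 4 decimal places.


mu = 0.1445, t = 3.77
mu * t = 0.1445 * 3.77 = 0.5448
exp(-0.5448) = 0.58
M(t) = 1 - 0.58
M(t) = 0.42

0.42


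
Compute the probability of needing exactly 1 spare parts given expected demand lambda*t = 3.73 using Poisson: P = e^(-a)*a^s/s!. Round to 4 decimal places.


a = 3.73, s = 1
e^(-a) = e^(-3.73) = 0.024
a^s = 3.73^1 = 3.73
s! = 1
P = 0.024 * 3.73 / 1
P = 0.0895

0.0895


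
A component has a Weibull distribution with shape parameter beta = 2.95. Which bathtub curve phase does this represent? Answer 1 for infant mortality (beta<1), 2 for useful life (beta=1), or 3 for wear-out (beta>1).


beta = 2.95
Compare beta to 1:
beta < 1 => infant mortality (phase 1)
beta = 1 => useful life (phase 2)
beta > 1 => wear-out (phase 3)
Since beta = 2.95, this is wear-out (increasing failure rate)
Phase = 3

3


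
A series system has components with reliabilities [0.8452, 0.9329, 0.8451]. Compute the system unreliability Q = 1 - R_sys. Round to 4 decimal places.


Components: [0.8452, 0.9329, 0.8451]
After component 1: product = 0.8452
After component 2: product = 0.7885
After component 3: product = 0.6664
R_sys = 0.6664
Q = 1 - 0.6664 = 0.3336

0.3336


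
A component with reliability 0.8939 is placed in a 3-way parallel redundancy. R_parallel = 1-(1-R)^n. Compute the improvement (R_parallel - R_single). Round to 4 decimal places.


R_single = 0.8939, n = 3
1 - R_single = 0.1061
(1 - R_single)^n = 0.1061^3 = 0.0012
R_parallel = 1 - 0.0012 = 0.9988
Improvement = 0.9988 - 0.8939
Improvement = 0.1049

0.1049


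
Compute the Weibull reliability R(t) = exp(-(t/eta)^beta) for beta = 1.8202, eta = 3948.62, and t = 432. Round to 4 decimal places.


beta = 1.8202, eta = 3948.62, t = 432
t/eta = 432 / 3948.62 = 0.1094
(t/eta)^beta = 0.1094^1.8202 = 0.0178
R(t) = exp(-0.0178)
R(t) = 0.9823

0.9823


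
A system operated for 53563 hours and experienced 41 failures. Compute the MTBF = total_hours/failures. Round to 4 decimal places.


total_hours = 53563
failures = 41
MTBF = 53563 / 41
MTBF = 1306.4146

1306.4146


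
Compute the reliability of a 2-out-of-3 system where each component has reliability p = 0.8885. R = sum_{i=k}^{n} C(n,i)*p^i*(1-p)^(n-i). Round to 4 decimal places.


k = 2, n = 3, p = 0.8885
i=2: C(3,2)=3 * 0.8885^2 * 0.1115^1 = 0.2641
i=3: C(3,3)=1 * 0.8885^3 * 0.1115^0 = 0.7014
R = sum of terms = 0.9655

0.9655


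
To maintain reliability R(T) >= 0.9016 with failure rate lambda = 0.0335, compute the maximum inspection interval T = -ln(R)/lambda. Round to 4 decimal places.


R_target = 0.9016
lambda = 0.0335
-ln(0.9016) = 0.1036
T = 0.1036 / 0.0335
T = 3.0921

3.0921


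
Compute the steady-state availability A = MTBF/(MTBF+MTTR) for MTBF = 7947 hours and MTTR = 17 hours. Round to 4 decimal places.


MTBF = 7947
MTTR = 17
MTBF + MTTR = 7964
A = 7947 / 7964
A = 0.9979

0.9979


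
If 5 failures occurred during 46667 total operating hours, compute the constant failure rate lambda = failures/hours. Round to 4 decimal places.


failures = 5
total_hours = 46667
lambda = 5 / 46667
lambda = 0.0001

0.0001


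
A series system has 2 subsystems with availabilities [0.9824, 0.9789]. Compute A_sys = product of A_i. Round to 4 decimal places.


Subsystems: [0.9824, 0.9789]
After subsystem 1 (A=0.9824): product = 0.9824
After subsystem 2 (A=0.9789): product = 0.9617
A_sys = 0.9617

0.9617


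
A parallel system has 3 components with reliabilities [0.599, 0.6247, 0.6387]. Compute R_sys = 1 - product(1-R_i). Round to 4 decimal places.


Components: [0.599, 0.6247, 0.6387]
(1 - 0.599) = 0.401, running product = 0.401
(1 - 0.6247) = 0.3753, running product = 0.1505
(1 - 0.6387) = 0.3613, running product = 0.0544
Product of (1-R_i) = 0.0544
R_sys = 1 - 0.0544 = 0.9456

0.9456


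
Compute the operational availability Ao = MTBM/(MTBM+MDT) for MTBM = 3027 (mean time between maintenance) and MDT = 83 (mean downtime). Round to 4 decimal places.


MTBM = 3027
MDT = 83
MTBM + MDT = 3110
Ao = 3027 / 3110
Ao = 0.9733

0.9733


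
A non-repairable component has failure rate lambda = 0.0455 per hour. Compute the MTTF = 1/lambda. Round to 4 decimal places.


lambda = 0.0455
MTTF = 1 / 0.0455
MTTF = 21.978

21.978


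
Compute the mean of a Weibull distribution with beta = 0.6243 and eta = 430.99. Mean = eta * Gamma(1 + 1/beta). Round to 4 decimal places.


beta = 0.6243, eta = 430.99
1/beta = 1.6018
1 + 1/beta = 2.6018
Gamma(2.6018) = 1.4316
Mean = 430.99 * 1.4316
Mean = 616.9851

616.9851


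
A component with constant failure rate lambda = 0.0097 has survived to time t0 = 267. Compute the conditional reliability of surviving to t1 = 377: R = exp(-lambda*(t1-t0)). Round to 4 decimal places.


lambda = 0.0097
t0 = 267, t1 = 377
t1 - t0 = 110
lambda * (t1-t0) = 0.0097 * 110 = 1.067
R = exp(-1.067)
R = 0.344

0.344


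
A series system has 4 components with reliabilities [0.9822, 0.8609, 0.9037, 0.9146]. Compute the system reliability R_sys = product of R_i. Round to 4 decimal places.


Components: [0.9822, 0.8609, 0.9037, 0.9146]
After component 1 (R=0.9822): product = 0.9822
After component 2 (R=0.8609): product = 0.8456
After component 3 (R=0.9037): product = 0.7641
After component 4 (R=0.9146): product = 0.6989
R_sys = 0.6989

0.6989


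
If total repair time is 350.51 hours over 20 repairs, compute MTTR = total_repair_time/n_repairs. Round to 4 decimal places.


total_repair_time = 350.51
n_repairs = 20
MTTR = 350.51 / 20
MTTR = 17.5255

17.5255


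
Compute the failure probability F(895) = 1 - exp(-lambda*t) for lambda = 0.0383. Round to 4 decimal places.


lambda = 0.0383, t = 895
lambda * t = 34.2785
exp(-34.2785) = 0.0
F(t) = 1 - 0.0
F(t) = 1.0

1.0


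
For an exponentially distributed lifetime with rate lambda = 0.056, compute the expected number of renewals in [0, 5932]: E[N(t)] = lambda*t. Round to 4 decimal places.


lambda = 0.056
t = 5932
E[N(t)] = lambda * t
E[N(t)] = 0.056 * 5932
E[N(t)] = 332.192

332.192


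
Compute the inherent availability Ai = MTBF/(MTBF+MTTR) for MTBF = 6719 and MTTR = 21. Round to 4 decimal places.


MTBF = 6719
MTTR = 21
MTBF + MTTR = 6740
Ai = 6719 / 6740
Ai = 0.9969

0.9969


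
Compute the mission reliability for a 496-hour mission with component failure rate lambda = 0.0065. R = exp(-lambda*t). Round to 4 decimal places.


lambda = 0.0065
mission_time = 496
lambda * t = 0.0065 * 496 = 3.224
R = exp(-3.224)
R = 0.0398

0.0398


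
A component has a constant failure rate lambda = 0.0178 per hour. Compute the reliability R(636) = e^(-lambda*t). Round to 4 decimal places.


lambda = 0.0178
t = 636
lambda * t = 11.3208
R(t) = e^(-11.3208)
R(t) = 0.0

0.0


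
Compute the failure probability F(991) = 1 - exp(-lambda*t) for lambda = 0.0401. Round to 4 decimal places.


lambda = 0.0401, t = 991
lambda * t = 39.7391
exp(-39.7391) = 0.0
F(t) = 1 - 0.0
F(t) = 1.0

1.0


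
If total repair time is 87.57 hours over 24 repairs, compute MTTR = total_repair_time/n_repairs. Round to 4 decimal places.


total_repair_time = 87.57
n_repairs = 24
MTTR = 87.57 / 24
MTTR = 3.6487

3.6487


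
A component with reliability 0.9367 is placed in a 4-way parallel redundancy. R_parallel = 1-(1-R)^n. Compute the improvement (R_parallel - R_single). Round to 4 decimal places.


R_single = 0.9367, n = 4
1 - R_single = 0.0633
(1 - R_single)^n = 0.0633^4 = 0.0
R_parallel = 1 - 0.0 = 1.0
Improvement = 1.0 - 0.9367
Improvement = 0.0633

0.0633


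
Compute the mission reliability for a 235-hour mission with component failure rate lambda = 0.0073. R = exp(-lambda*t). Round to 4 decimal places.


lambda = 0.0073
mission_time = 235
lambda * t = 0.0073 * 235 = 1.7155
R = exp(-1.7155)
R = 0.1799

0.1799


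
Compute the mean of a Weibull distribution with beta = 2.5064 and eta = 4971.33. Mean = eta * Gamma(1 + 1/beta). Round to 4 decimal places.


beta = 2.5064, eta = 4971.33
1/beta = 0.399
1 + 1/beta = 1.399
Gamma(1.399) = 0.8873
Mean = 4971.33 * 0.8873
Mean = 4411.1602

4411.1602


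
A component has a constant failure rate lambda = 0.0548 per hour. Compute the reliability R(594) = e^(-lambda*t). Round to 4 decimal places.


lambda = 0.0548
t = 594
lambda * t = 32.5512
R(t) = e^(-32.5512)
R(t) = 0.0

0.0


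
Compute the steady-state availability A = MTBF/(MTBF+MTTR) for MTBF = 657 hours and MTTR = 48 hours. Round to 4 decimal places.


MTBF = 657
MTTR = 48
MTBF + MTTR = 705
A = 657 / 705
A = 0.9319

0.9319


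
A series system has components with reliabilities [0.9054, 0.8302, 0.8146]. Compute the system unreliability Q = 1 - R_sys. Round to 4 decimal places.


Components: [0.9054, 0.8302, 0.8146]
After component 1: product = 0.9054
After component 2: product = 0.7517
After component 3: product = 0.6123
R_sys = 0.6123
Q = 1 - 0.6123 = 0.3877

0.3877


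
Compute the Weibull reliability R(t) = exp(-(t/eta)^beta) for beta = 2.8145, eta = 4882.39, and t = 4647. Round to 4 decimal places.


beta = 2.8145, eta = 4882.39, t = 4647
t/eta = 4647 / 4882.39 = 0.9518
(t/eta)^beta = 0.9518^2.8145 = 0.8702
R(t) = exp(-0.8702)
R(t) = 0.4189

0.4189


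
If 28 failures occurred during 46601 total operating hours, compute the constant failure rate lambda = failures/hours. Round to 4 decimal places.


failures = 28
total_hours = 46601
lambda = 28 / 46601
lambda = 0.0006

0.0006


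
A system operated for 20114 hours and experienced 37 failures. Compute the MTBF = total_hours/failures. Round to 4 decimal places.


total_hours = 20114
failures = 37
MTBF = 20114 / 37
MTBF = 543.6216

543.6216


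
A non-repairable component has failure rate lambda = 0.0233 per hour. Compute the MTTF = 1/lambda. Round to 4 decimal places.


lambda = 0.0233
MTTF = 1 / 0.0233
MTTF = 42.9185

42.9185


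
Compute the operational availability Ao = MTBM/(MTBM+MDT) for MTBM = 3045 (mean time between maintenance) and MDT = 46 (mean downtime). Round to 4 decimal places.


MTBM = 3045
MDT = 46
MTBM + MDT = 3091
Ao = 3045 / 3091
Ao = 0.9851

0.9851


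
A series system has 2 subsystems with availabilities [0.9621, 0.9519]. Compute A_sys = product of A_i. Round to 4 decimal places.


Subsystems: [0.9621, 0.9519]
After subsystem 1 (A=0.9621): product = 0.9621
After subsystem 2 (A=0.9519): product = 0.9158
A_sys = 0.9158

0.9158


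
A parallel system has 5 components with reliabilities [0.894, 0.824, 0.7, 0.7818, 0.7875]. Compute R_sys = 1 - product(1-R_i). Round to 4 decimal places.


Components: [0.894, 0.824, 0.7, 0.7818, 0.7875]
(1 - 0.894) = 0.106, running product = 0.106
(1 - 0.824) = 0.176, running product = 0.0187
(1 - 0.7) = 0.3, running product = 0.0056
(1 - 0.7818) = 0.2182, running product = 0.0012
(1 - 0.7875) = 0.2125, running product = 0.0003
Product of (1-R_i) = 0.0003
R_sys = 1 - 0.0003 = 0.9997

0.9997


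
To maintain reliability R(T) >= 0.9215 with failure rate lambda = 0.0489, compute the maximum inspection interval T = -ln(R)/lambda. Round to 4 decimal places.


R_target = 0.9215
lambda = 0.0489
-ln(0.9215) = 0.0818
T = 0.0818 / 0.0489
T = 1.6718

1.6718


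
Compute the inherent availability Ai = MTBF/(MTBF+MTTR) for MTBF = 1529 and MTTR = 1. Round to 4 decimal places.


MTBF = 1529
MTTR = 1
MTBF + MTTR = 1530
Ai = 1529 / 1530
Ai = 0.9993

0.9993
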